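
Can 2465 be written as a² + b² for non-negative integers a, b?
8² + 49² (a=8, b=49)

Factorization: 2465 = 5 × 17 × 29
By Fermat: n is sum of two squares iff every prime p ≡ 3 (mod 4) appears to even power.
All primes ≡ 3 (mod 4) appear to even power.
Search a = 0, 1, 2, … for 2465 - a² a perfect square: first hit at a = 8: 2465 - 64 = 2401 = 49².
2465 = 8² + 49² = 64 + 2401 ✓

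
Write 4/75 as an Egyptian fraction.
1/19 + 1/1425

Greedy algorithm:
4/75: ceiling(75/4) = 19, use 1/19
1/1425: ceiling(1425/1) = 1425, use 1/1425
Result: 4/75 = 1/19 + 1/1425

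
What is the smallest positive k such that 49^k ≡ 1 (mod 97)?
48

97 is prime, so ord(49) divides φ(97) = 96.
Divisors of 96: 1, 2, 3, 4, 6, 8, 12, 16, 24, 32, 48, 96.
Repeated squaring: 49^1 ≡ 49, 49^2 ≡ 73, 49^4 ≡ 91, 49^8 ≡ 36, 49^16 ≡ 35, 49^32 ≡ 61, 49^64 ≡ 35 (mod 97).
Test 49^d mod 97 for each divisor d in increasing order:
49^1 ≡ 49
49^2 ≡ 73
49^3 = 49^2·49^1 ≡ 85
49^4 ≡ 91
49^6 = 49^4·49^2 ≡ 47
49^8 ≡ 36
49^12 = 49^8·49^4 ≡ 75
49^16 ≡ 35
49^24 = 49^16·49^8 ≡ 96
49^32 ≡ 61
49^48 = 49^32·49^16 ≡ 1  ← first divisor giving 1
The order is 48.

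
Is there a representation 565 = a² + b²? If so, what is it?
6² + 23² (a=6, b=23)

Factorization: 565 = 5 × 113
By Fermat: n is sum of two squares iff every prime p ≡ 3 (mod 4) appears to even power.
All primes ≡ 3 (mod 4) appear to even power.
Search a = 0, 1, 2, … for 565 - a² a perfect square: first hit at a = 6: 565 - 36 = 529 = 23².
565 = 6² + 23² = 36 + 529 ✓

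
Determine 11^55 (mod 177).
152

Repeated squaring. Binary of 55 = 110111.
11^1 ≡ 11 (mod 177); 11^2 ≡ 121 (mod 177); 11^4 ≡ 127 (mod 177); 11^8 ≡ 22 (mod 177); 11^16 ≡ 130 (mod 177); 11^32 ≡ 85 (mod 177)
11^55 = 11^1 × 11^2 × 11^4 × 11^16 × 11^32 ≡ 152 (mod 177)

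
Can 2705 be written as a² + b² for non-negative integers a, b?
1² + 52² (a=1, b=52)

Factorization: 2705 = 5 × 541
By Fermat: n is sum of two squares iff every prime p ≡ 3 (mod 4) appears to even power.
All primes ≡ 3 (mod 4) appear to even power.
Search a = 0, 1, 2, … for 2705 - a² a perfect square: first hit at a = 1: 2705 - 1 = 2704 = 52².
2705 = 1² + 52² = 1 + 2704 ✓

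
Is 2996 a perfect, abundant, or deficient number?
abundant

Proper divisors of 2996: sum = 1 + 2 + 4 + 7 + 14 + 28 + 107 + 214 + 428 + 749 + 1498 = 3052
Since 3052 > 2996, 2996 is abundant.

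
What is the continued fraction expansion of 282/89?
[3; 5, 1, 14]

Euclidean algorithm steps:
282 = 3 × 89 + 15
89 = 5 × 15 + 14
15 = 1 × 14 + 1
14 = 14 × 1 + 0
Continued fraction: [3; 5, 1, 14]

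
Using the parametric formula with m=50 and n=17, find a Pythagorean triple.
(2211, 1700, 2789)

Euclid's formula: a = m² - n², b = 2mn, c = m² + n²
m = 50, n = 17
a = 50² - 17² = 2500 - 289 = 2211
b = 2 × 50 × 17 = 1700
c = 50² + 17² = 2500 + 289 = 2789
Verification: 2211² + 1700² = 4888521 + 2890000 = 7778521 = 2789² ✓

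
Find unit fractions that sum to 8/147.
1/19 + 1/559 + 1/780644 + 1/1218809328828

Greedy algorithm:
8/147: ceiling(147/8) = 19, use 1/19
5/2793: ceiling(2793/5) = 559, use 1/559
2/1561287: ceiling(1561287/2) = 780644, use 1/780644
1/1218809328828: ceiling(1218809328828/1) = 1218809328828, use 1/1218809328828
Result: 8/147 = 1/19 + 1/559 + 1/780644 + 1/1218809328828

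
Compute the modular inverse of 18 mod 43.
12

gcd(18, 43) = 1, so the inverse exists.
Extended Euclidean algorithm on (43, 18):
43 = 2 × 18 + 7  ⟹  7 = (1)·43 + (-2)·18
18 = 2 × 7 + 4  ⟹  4 = (-2)·43 + (5)·18
7 = 1 × 4 + 3  ⟹  3 = (3)·43 + (-7)·18
4 = 1 × 3 + 1  ⟹  1 = (-5)·43 + (12)·18
So (12)·18 ≡ 1 (mod 43), i.e. 18^(-1) ≡ 12 (mod 43).
Check: 18 × 12 = 216 ≡ 1 (mod 43)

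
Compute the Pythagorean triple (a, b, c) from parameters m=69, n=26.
(4085, 3588, 5437)

Euclid's formula: a = m² - n², b = 2mn, c = m² + n²
m = 69, n = 26
a = 69² - 26² = 4761 - 676 = 4085
b = 2 × 69 × 26 = 3588
c = 69² + 26² = 4761 + 676 = 5437
Verification: 4085² + 3588² = 16687225 + 12873744 = 29560969 = 5437² ✓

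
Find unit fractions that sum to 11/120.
1/11 + 1/1320

Greedy algorithm:
11/120: ceiling(120/11) = 11, use 1/11
1/1320: ceiling(1320/1) = 1320, use 1/1320
Result: 11/120 = 1/11 + 1/1320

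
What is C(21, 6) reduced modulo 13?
2

Using Lucas' theorem:
Write n=21 and k=6 in base 13:
n in base 13: [1, 8]
k in base 13: [0, 6]
C(21,6) mod 13 = ∏ C(n_i, k_i) mod 13
Digit binomials (mod 13): C(1,0) = 1; C(8,6) = 28 ≡ 2
Product: 1 × 2 = 2 ≡ 2 (mod 13)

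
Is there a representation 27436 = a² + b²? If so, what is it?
Not possible

Factorization: 27436 = 2^2 × 19^3
By Fermat: n is sum of two squares iff every prime p ≡ 3 (mod 4) appears to even power.
Prime(s) ≡ 3 (mod 4) with odd exponent: [(19, 3)]
Therefore 27436 cannot be expressed as a² + b².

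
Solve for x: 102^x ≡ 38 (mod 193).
103

Baby-step giant-step with step n = ⌈√193⌉ = 14.
Baby steps 102^j mod 193 (j:value) for j=0..13: 0:1, 1:102, 2:175, 3:94, 4:131, 5:45, 6:151, 7:155, 8:177, 9:105, 10:95, 11:40, 12:27, 13:52.
Giant-step multiplier: 102^(-14) ≡ 102^(192-14) = 102^178 ≡ 110 (mod 193).
Giant steps γ_i = 38·110^i mod 193: γ_0=38, γ_1=127, γ_2=74, γ_3=34, γ_4=73, γ_5=117, γ_6=132, γ_7=45 (in table at j=5).
x = i·n + j = 7·14 + 5 = 103.
Check: 102^103 ≡ 38 (mod 193).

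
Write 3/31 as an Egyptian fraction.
1/11 + 1/171 + 1/58311

Greedy algorithm:
3/31: ceiling(31/3) = 11, use 1/11
2/341: ceiling(341/2) = 171, use 1/171
1/58311: ceiling(58311/1) = 58311, use 1/58311
Result: 3/31 = 1/11 + 1/171 + 1/58311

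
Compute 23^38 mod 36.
25

Repeated squaring. Binary of 38 = 100110.
23^1 ≡ 23 (mod 36); 23^2 ≡ 25 (mod 36); 23^4 ≡ 13 (mod 36); 23^8 ≡ 25 (mod 36); 23^16 ≡ 13 (mod 36); 23^32 ≡ 25 (mod 36)
23^38 = 23^2 × 23^4 × 23^32 ≡ 25 (mod 36)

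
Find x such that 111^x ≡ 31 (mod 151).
124

Baby-step giant-step with step n = ⌈√151⌉ = 13.
Baby steps 111^j mod 151 (j:value) for j=0..12: 0:1, 1:111, 2:90, 3:24, 4:97, 5:46, 6:123, 7:63, 8:47, 9:83, 10:2, 11:71, 12:29.
Giant-step multiplier: 111^(-13) ≡ 111^(150-13) = 111^137 ≡ 129 (mod 151).
Giant steps γ_i = 31·129^i mod 151: γ_0=31, γ_1=73, γ_2=55, γ_3=149, γ_4=44, γ_5=89, γ_6=5, γ_7=41, γ_8=4, γ_9=63 (in table at j=7).
x = i·n + j = 9·13 + 7 = 124.
Check: 111^124 ≡ 31 (mod 151).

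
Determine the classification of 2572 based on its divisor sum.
deficient

Proper divisors of 2572: sum = 1 + 2 + 4 + 643 + 1286 = 1936
Since 1936 < 2572, 2572 is deficient.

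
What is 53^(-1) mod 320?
157

gcd(53, 320) = 1, so the inverse exists.
Extended Euclidean algorithm on (320, 53):
320 = 6 × 53 + 2  ⟹  2 = (1)·320 + (-6)·53
53 = 26 × 2 + 1  ⟹  1 = (-26)·320 + (157)·53
So (157)·53 ≡ 1 (mod 320), i.e. 53^(-1) ≡ 157 (mod 320).
Check: 53 × 157 = 8321 ≡ 1 (mod 320)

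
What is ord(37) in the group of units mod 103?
34

103 is prime, so ord(37) divides φ(103) = 102.
Divisors of 102: 1, 2, 3, 6, 17, 34, 51, 102.
Repeated squaring: 37^1 ≡ 37, 37^2 ≡ 30, 37^4 ≡ 76, 37^8 ≡ 8, 37^16 ≡ 64, 37^32 ≡ 79, 37^64 ≡ 61 (mod 103).
Test 37^d mod 103 for each divisor d in increasing order:
37^1 ≡ 37
37^2 ≡ 30
37^3 = 37^2·37^1 ≡ 80
37^6 = 37^4·37^2 ≡ 14
37^17 = 37^16·37^1 ≡ 102
37^34 = 37^32·37^2 ≡ 1  ← first divisor giving 1
The order is 34.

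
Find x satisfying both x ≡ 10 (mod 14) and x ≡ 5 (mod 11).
38

Using Chinese Remainder Theorem:
M = 14 × 11 = 154
M1 = 11, M2 = 14
y1 = 11^(-1) mod 14 = 9
y2 = 14^(-1) mod 11 = 4
x = (10×11×9 + 5×14×4) mod 154 = 38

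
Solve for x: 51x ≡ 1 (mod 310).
231

gcd(51, 310) = 1, so the inverse exists.
Extended Euclidean algorithm on (310, 51):
310 = 6 × 51 + 4  ⟹  4 = (1)·310 + (-6)·51
51 = 12 × 4 + 3  ⟹  3 = (-12)·310 + (73)·51
4 = 1 × 3 + 1  ⟹  1 = (13)·310 + (-79)·51
So (-79)·51 ≡ 1 (mod 310), i.e. 51^(-1) ≡ -79 ≡ 231 (mod 310).
Check: 51 × 231 = 11781 ≡ 1 (mod 310)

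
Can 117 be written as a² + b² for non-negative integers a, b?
6² + 9² (a=6, b=9)

Factorization: 117 = 3^2 × 13
By Fermat: n is sum of two squares iff every prime p ≡ 3 (mod 4) appears to even power.
All primes ≡ 3 (mod 4) appear to even power.
Search a = 0, 1, 2, … for 117 - a² a perfect square: first hit at a = 6: 117 - 36 = 81 = 9².
117 = 6² + 9² = 36 + 81 ✓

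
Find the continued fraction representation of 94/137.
[0; 1, 2, 5, 2, 1, 2]

Euclidean algorithm steps:
94 = 0 × 137 + 94
137 = 1 × 94 + 43
94 = 2 × 43 + 8
43 = 5 × 8 + 3
8 = 2 × 3 + 2
3 = 1 × 2 + 1
2 = 2 × 1 + 0
Continued fraction: [0; 1, 2, 5, 2, 1, 2]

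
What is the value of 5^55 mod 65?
60

Repeated squaring. Binary of 55 = 110111.
5^1 ≡ 5 (mod 65); 5^2 ≡ 25 (mod 65); 5^4 ≡ 40 (mod 65); 5^8 ≡ 40 (mod 65); 5^16 ≡ 40 (mod 65); 5^32 ≡ 40 (mod 65)
5^55 = 5^1 × 5^2 × 5^4 × 5^16 × 5^32 ≡ 60 (mod 65)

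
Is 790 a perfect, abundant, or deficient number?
deficient

Proper divisors of 790: sum = 1 + 2 + 5 + 10 + 79 + 158 + 395 = 650
Since 650 < 790, 790 is deficient.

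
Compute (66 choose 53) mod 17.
3

Using Lucas' theorem:
Write n=66 and k=53 in base 17:
n in base 17: [3, 15]
k in base 17: [3, 2]
C(66,53) mod 17 = ∏ C(n_i, k_i) mod 17
Digit binomials (mod 17): C(3,3) = 1; C(15,2) = 105 ≡ 3
Product: 1 × 3 = 3 ≡ 3 (mod 17)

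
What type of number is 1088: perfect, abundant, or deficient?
abundant

Proper divisors of 1088: sum = 1 + 2 + 4 + 8 + 16 + 17 + 32 + 34 + 64 + 68 + 136 + 272 + 544 = 1198
Since 1198 > 1088, 1088 is abundant.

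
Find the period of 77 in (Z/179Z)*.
89

179 is prime, so ord(77) divides φ(179) = 178.
Divisors of 178: 1, 2, 89, 178.
Repeated squaring: 77^1 ≡ 77, 77^2 ≡ 22, 77^4 ≡ 126, 77^8 ≡ 124, 77^16 ≡ 161, 77^32 ≡ 145, 77^64 ≡ 82, 77^128 ≡ 101 (mod 179).
Test 77^d mod 179 for each divisor d in increasing order:
77^1 ≡ 77
77^2 ≡ 22
77^89 = 77^64·77^16·77^8·77^1 ≡ 1  ← first divisor giving 1
The order is 89.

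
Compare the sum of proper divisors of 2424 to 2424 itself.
abundant

Proper divisors of 2424: sum = 1 + 2 + 3 + 4 + 6 + 8 + 12 + 24 + 101 + 202 + 303 + 404 + 606 + 808 + 1212 = 3696
Since 3696 > 2424, 2424 is abundant.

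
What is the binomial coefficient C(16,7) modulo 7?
2

Using Lucas' theorem:
Write n=16 and k=7 in base 7:
n in base 7: [2, 2]
k in base 7: [1, 0]
C(16,7) mod 7 = ∏ C(n_i, k_i) mod 7
Digit binomials (mod 7): C(2,1) = 2; C(2,0) = 1
Product: 2 × 1 = 2 ≡ 2 (mod 7)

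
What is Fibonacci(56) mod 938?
77

Matrix identity: Q^n = [[F_(n+1), F_n], [F_n, F_(n-1)]] with Q = [[1,1],[1,0]].
n = 56 = 111000₂. Square-and-multiply, entries mod 938:
Q^1 = [[1,1],[1,0]]
Q^3 = (Q^1)²·Q = [[3,2],[2,1]]
Q^7 = (Q^3)²·Q = [[21,13],[13,8]]
Q^14 = (Q^7)² = [[610,377],[377,233]]
Q^28 = (Q^14)² = [[205,767],[767,376]]
Q^56 = (Q^28)² = [[916,77],[77,839]]
F_56 mod 938 = Q^56[0][1] = 77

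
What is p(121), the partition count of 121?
2056148051

p(n) counts ways to write n as a sum of positive integers (order ignored).
Euler's pentagonal recurrence: p(k) = p(k-1) + p(k-2) - p(k-5) - p(k-7) + p(k-12) + p(k-15) - ... (offsets j(3j∓1)/2, signs ++--, p(0)=1, p(<0)=0).
DP table for k = 0..120: p(0)=1, p(1)=1, p(2)=2, p(3)=3, p(4)=5, p(5)=7, p(6)=11, p(7)=15, p(8)=22, p(9)=30, p(10)=42, p(11)=56, p(12)=77, p(13)=101, p(14)=135, p(15)=176, p(16)=231, p(17)=297, p(18)=385, p(19)=490, p(20)=627, p(21)=792, p(22)=1002, p(23)=1255, p(24)=1575, p(25)=1958, p(26)=2436, p(27)=3010, p(28)=3718, p(29)=4565, p(30)=5604, p(31)=6842, p(32)=8349, p(33)=10143, p(34)=12310, p(35)=14883, p(36)=17977, p(37)=21637, p(38)=26015, p(39)=31185, p(40)=37338, p(41)=44583, p(42)=53174, p(43)=63261, p(44)=75175, p(45)=89134, p(46)=105558, p(47)=124754, p(48)=147273, p(49)=173525, p(50)=204226, p(51)=239943, p(52)=281589, p(53)=329931, p(54)=386155, p(55)=451276, p(56)=526823, p(57)=614154, p(58)=715220, p(59)=831820, p(60)=966467, p(61)=1121505, p(62)=1300156, p(63)=1505499, p(64)=1741630, p(65)=2012558, p(66)=2323520, p(67)=2679689, p(68)=3087735, p(69)=3554345, p(70)=4087968, p(71)=4697205, p(72)=5392783, p(73)=6185689, p(74)=7089500, p(75)=8118264, p(76)=9289091, p(77)=10619863, p(78)=12132164, p(79)=13848650, p(80)=15796476, p(81)=18004327, p(82)=20506255, p(83)=23338469, p(84)=26543660, p(85)=30167357, p(86)=34262962, p(87)=38887673, p(88)=44108109, p(89)=49995925, p(90)=56634173, p(91)=64112359, p(92)=72533807, p(93)=82010177, p(94)=92669720, p(95)=104651419, p(96)=118114304, p(97)=133230930, p(98)=150198136, p(99)=169229875, p(100)=190569292, p(101)=214481126, p(102)=241265379, p(103)=271248950, p(104)=304801365, p(105)=342325709, p(106)=384276336, p(107)=431149389, p(108)=483502844, p(109)=541946240, p(110)=607163746, p(111)=679903203, p(112)=761002156, p(113)=851376628, p(114)=952050665, p(115)=1064144451, p(116)=1188908248, p(117)=1327710076, p(118)=1482074143, p(119)=1653668665, p(120)=1844349560.
Final step: p(121) = p(120) + p(119) - p(116) - p(114) + p(109) + p(106) - p(99) - p(95) + p(86) + p(81) - p(70) - p(64) + p(51) + p(44) - p(29) - p(21) + p(4)
= 1844349560 + 1653668665 - 1188908248 - 952050665 + 541946240 + 384276336 - 169229875 - 104651419 + 34262962 + 18004327 - 4087968 - 1741630 + 239943 + 75175 - 4565 - 792 + 5
= 2056148051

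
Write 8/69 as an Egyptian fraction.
1/9 + 1/207

Greedy algorithm:
8/69: ceiling(69/8) = 9, use 1/9
1/207: ceiling(207/1) = 207, use 1/207
Result: 8/69 = 1/9 + 1/207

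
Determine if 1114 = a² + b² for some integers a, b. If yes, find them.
5² + 33² (a=5, b=33)

Factorization: 1114 = 2 × 557
By Fermat: n is sum of two squares iff every prime p ≡ 3 (mod 4) appears to even power.
All primes ≡ 3 (mod 4) appear to even power.
Search a = 0, 1, 2, … for 1114 - a² a perfect square: first hit at a = 5: 1114 - 25 = 1089 = 33².
1114 = 5² + 33² = 25 + 1089 ✓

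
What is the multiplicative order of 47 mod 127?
21

127 is prime, so ord(47) divides φ(127) = 126.
Divisors of 126: 1, 2, 3, 6, 7, 9, 14, 18, 21, 42, 63, 126.
Repeated squaring: 47^1 ≡ 47, 47^2 ≡ 50, 47^4 ≡ 87, 47^8 ≡ 76, 47^16 ≡ 61, 47^32 ≡ 38, 47^64 ≡ 47 (mod 127).
Test 47^d mod 127 for each divisor d in increasing order:
47^1 ≡ 47
47^2 ≡ 50
47^3 = 47^2·47^1 ≡ 64
47^6 = 47^4·47^2 ≡ 32
47^7 = 47^4·47^2·47^1 ≡ 107
47^9 = 47^8·47^1 ≡ 16
47^14 = 47^8·47^4·47^2 ≡ 19
47^18 = 47^16·47^2 ≡ 2
47^21 = 47^16·47^4·47^1 ≡ 1  ← first divisor giving 1
The order is 21.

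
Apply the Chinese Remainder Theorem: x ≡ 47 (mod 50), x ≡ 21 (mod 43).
1397

Using Chinese Remainder Theorem:
M = 50 × 43 = 2150
M1 = 43, M2 = 50
y1 = 43^(-1) mod 50 = 7
y2 = 50^(-1) mod 43 = 37
x = (47×43×7 + 21×50×37) mod 2150 = 1397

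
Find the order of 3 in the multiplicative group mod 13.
3

13 is prime, so ord(3) divides φ(13) = 12.
Divisors of 12: 1, 2, 3, 4, 6, 12.
Repeated squaring: 3^1 ≡ 3, 3^2 ≡ 9, 3^4 ≡ 3, 3^8 ≡ 9 (mod 13).
Test 3^d mod 13 for each divisor d in increasing order:
3^1 ≡ 3
3^2 ≡ 9
3^3 = 3^2·3^1 ≡ 1  ← first divisor giving 1
The order is 3.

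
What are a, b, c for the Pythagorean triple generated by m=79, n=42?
(4477, 6636, 8005)

Euclid's formula: a = m² - n², b = 2mn, c = m² + n²
m = 79, n = 42
a = 79² - 42² = 6241 - 1764 = 4477
b = 2 × 79 × 42 = 6636
c = 79² + 42² = 6241 + 1764 = 8005
Verification: 4477² + 6636² = 20043529 + 44036496 = 64080025 = 8005² ✓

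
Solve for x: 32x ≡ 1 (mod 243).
38

gcd(32, 243) = 1, so the inverse exists.
Extended Euclidean algorithm on (243, 32):
243 = 7 × 32 + 19  ⟹  19 = (1)·243 + (-7)·32
32 = 1 × 19 + 13  ⟹  13 = (-1)·243 + (8)·32
19 = 1 × 13 + 6  ⟹  6 = (2)·243 + (-15)·32
13 = 2 × 6 + 1  ⟹  1 = (-5)·243 + (38)·32
So (38)·32 ≡ 1 (mod 243), i.e. 32^(-1) ≡ 38 (mod 243).
Check: 32 × 38 = 1216 ≡ 1 (mod 243)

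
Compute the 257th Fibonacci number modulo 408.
277

Matrix identity: Q^n = [[F_(n+1), F_n], [F_n, F_(n-1)]] with Q = [[1,1],[1,0]].
n = 257 = 100000001₂. Square-and-multiply, entries mod 408:
Q^1 = [[1,1],[1,0]]
Q^2 = (Q^1)² = [[2,1],[1,1]]
Q^4 = (Q^2)² = [[5,3],[3,2]]
Q^8 = (Q^4)² = [[34,21],[21,13]]
Q^16 = (Q^8)² = [[373,171],[171,202]]
Q^32 = (Q^16)² = [[274,405],[405,277]]
Q^64 = (Q^32)² = [[13,387],[387,34]]
Q^128 = (Q^64)² = [[202,237],[237,373]]
Q^257 = (Q^128)²·Q = [[280,277],[277,3]]
F_257 mod 408 = Q^257[0][1] = 277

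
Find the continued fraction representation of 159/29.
[5; 2, 14]

Euclidean algorithm steps:
159 = 5 × 29 + 14
29 = 2 × 14 + 1
14 = 14 × 1 + 0
Continued fraction: [5; 2, 14]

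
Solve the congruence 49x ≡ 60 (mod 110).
x ≡ 100 (mod 110)

gcd(49, 110) = 1, which divides 60, so solutions exist.
Find 49^(-1) mod 110 by the extended Euclidean algorithm:
110 = 2 × 49 + 12  ⟹  12 = (1)·110 + (-2)·49
49 = 4 × 12 + 1  ⟹  1 = (-4)·110 + (9)·49
So (9)·49 ≡ 1 (mod 110), i.e. 49^(-1) ≡ 9 (mod 110).
x ≡ 9 × 60 = 540 ≡ 100 (mod 110).
Check: 49 × 100 = 4900 ≡ 60 (mod 110).
Unique solution: x ≡ 100 (mod 110)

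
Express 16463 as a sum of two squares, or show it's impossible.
Not possible

Factorization: 16463 = 101 × 163
By Fermat: n is sum of two squares iff every prime p ≡ 3 (mod 4) appears to even power.
Prime(s) ≡ 3 (mod 4) with odd exponent: [(163, 1)]
Therefore 16463 cannot be expressed as a² + b².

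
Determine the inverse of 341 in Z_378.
143

gcd(341, 378) = 1, so the inverse exists.
Extended Euclidean algorithm on (378, 341):
378 = 1 × 341 + 37  ⟹  37 = (1)·378 + (-1)·341
341 = 9 × 37 + 8  ⟹  8 = (-9)·378 + (10)·341
37 = 4 × 8 + 5  ⟹  5 = (37)·378 + (-41)·341
8 = 1 × 5 + 3  ⟹  3 = (-46)·378 + (51)·341
5 = 1 × 3 + 2  ⟹  2 = (83)·378 + (-92)·341
3 = 1 × 2 + 1  ⟹  1 = (-129)·378 + (143)·341
So (143)·341 ≡ 1 (mod 378), i.e. 341^(-1) ≡ 143 (mod 378).
Check: 341 × 143 = 48763 ≡ 1 (mod 378)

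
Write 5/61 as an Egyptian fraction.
1/13 + 1/199 + 1/52603 + 1/4150560811 + 1/34454310087467394631

Greedy algorithm:
5/61: ceiling(61/5) = 13, use 1/13
4/793: ceiling(793/4) = 199, use 1/199
3/157807: ceiling(157807/3) = 52603, use 1/52603
2/8301121621: ceiling(8301121621/2) = 4150560811, use 1/4150560811
1/34454310087467394631: ceiling(34454310087467394631/1) = 34454310087467394631, use 1/34454310087467394631
Result: 5/61 = 1/13 + 1/199 + 1/52603 + 1/4150560811 + 1/34454310087467394631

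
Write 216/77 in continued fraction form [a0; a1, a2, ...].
[2; 1, 4, 7, 2]

Euclidean algorithm steps:
216 = 2 × 77 + 62
77 = 1 × 62 + 15
62 = 4 × 15 + 2
15 = 7 × 2 + 1
2 = 2 × 1 + 0
Continued fraction: [2; 1, 4, 7, 2]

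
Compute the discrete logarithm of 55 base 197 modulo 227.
139

Baby-step giant-step with step n = ⌈√227⌉ = 16.
Baby steps 197^j mod 227 (j:value) for j=0..15: 0:1, 1:197, 2:219, 3:13, 4:64, 5:123, 6:169, 7:151, 8:10, 9:154, 10:147, 11:130, 12:186, 13:95, 14:101, 15:148.
Giant-step multiplier: 197^(-16) ≡ 197^(226-16) = 197^210 ≡ 84 (mod 227).
Giant steps γ_i = 55·84^i mod 227: γ_0=55, γ_1=80, γ_2=137, γ_3=158, γ_4=106, γ_5=51, γ_6=198, γ_7=61, γ_8=130 (in table at j=11).
x = i·n + j = 8·16 + 11 = 139.
Check: 197^139 ≡ 55 (mod 227).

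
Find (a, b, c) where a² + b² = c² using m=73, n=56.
(2193, 8176, 8465)

Euclid's formula: a = m² - n², b = 2mn, c = m² + n²
m = 73, n = 56
a = 73² - 56² = 5329 - 3136 = 2193
b = 2 × 73 × 56 = 8176
c = 73² + 56² = 5329 + 3136 = 8465
Verification: 2193² + 8176² = 4809249 + 66846976 = 71656225 = 8465² ✓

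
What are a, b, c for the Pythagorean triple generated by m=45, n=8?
(1961, 720, 2089)

Euclid's formula: a = m² - n², b = 2mn, c = m² + n²
m = 45, n = 8
a = 45² - 8² = 2025 - 64 = 1961
b = 2 × 45 × 8 = 720
c = 45² + 8² = 2025 + 64 = 2089
Verification: 1961² + 720² = 3845521 + 518400 = 4363921 = 2089² ✓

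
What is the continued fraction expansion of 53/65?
[0; 1, 4, 2, 2, 2]

Euclidean algorithm steps:
53 = 0 × 65 + 53
65 = 1 × 53 + 12
53 = 4 × 12 + 5
12 = 2 × 5 + 2
5 = 2 × 2 + 1
2 = 2 × 1 + 0
Continued fraction: [0; 1, 4, 2, 2, 2]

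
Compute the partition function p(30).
5604

p(n) counts ways to write n as a sum of positive integers (order ignored).
Euler's pentagonal recurrence: p(k) = p(k-1) + p(k-2) - p(k-5) - p(k-7) + p(k-12) + p(k-15) - ... (offsets j(3j∓1)/2, signs ++--, p(0)=1, p(<0)=0).
DP table for k = 0..29: p(0)=1, p(1)=1, p(2)=2, p(3)=3, p(4)=5, p(5)=7, p(6)=11, p(7)=15, p(8)=22, p(9)=30, p(10)=42, p(11)=56, p(12)=77, p(13)=101, p(14)=135, p(15)=176, p(16)=231, p(17)=297, p(18)=385, p(19)=490, p(20)=627, p(21)=792, p(22)=1002, p(23)=1255, p(24)=1575, p(25)=1958, p(26)=2436, p(27)=3010, p(28)=3718, p(29)=4565.
Final step: p(30) = p(29) + p(28) - p(25) - p(23) + p(18) + p(15) - p(8) - p(4)
= 4565 + 3718 - 1958 - 1255 + 385 + 176 - 22 - 5
= 5604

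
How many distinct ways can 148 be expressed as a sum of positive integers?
33549419497

p(n) counts ways to write n as a sum of positive integers (order ignored).
Euler's pentagonal recurrence: p(k) = p(k-1) + p(k-2) - p(k-5) - p(k-7) + p(k-12) + p(k-15) - ... (offsets j(3j∓1)/2, signs ++--, p(0)=1, p(<0)=0).
DP table for k = 0..147: p(0)=1, p(1)=1, p(2)=2, p(3)=3, p(4)=5, p(5)=7, p(6)=11, p(7)=15, p(8)=22, p(9)=30, p(10)=42, p(11)=56, p(12)=77, p(13)=101, p(14)=135, p(15)=176, p(16)=231, p(17)=297, p(18)=385, p(19)=490, p(20)=627, p(21)=792, p(22)=1002, p(23)=1255, p(24)=1575, p(25)=1958, p(26)=2436, p(27)=3010, p(28)=3718, p(29)=4565, p(30)=5604, p(31)=6842, p(32)=8349, p(33)=10143, p(34)=12310, p(35)=14883, p(36)=17977, p(37)=21637, p(38)=26015, p(39)=31185, p(40)=37338, p(41)=44583, p(42)=53174, p(43)=63261, p(44)=75175, p(45)=89134, p(46)=105558, p(47)=124754, p(48)=147273, p(49)=173525, p(50)=204226, p(51)=239943, p(52)=281589, p(53)=329931, p(54)=386155, p(55)=451276, p(56)=526823, p(57)=614154, p(58)=715220, p(59)=831820, p(60)=966467, p(61)=1121505, p(62)=1300156, p(63)=1505499, p(64)=1741630, p(65)=2012558, p(66)=2323520, p(67)=2679689, p(68)=3087735, p(69)=3554345, p(70)=4087968, p(71)=4697205, p(72)=5392783, p(73)=6185689, p(74)=7089500, p(75)=8118264, p(76)=9289091, p(77)=10619863, p(78)=12132164, p(79)=13848650, p(80)=15796476, p(81)=18004327, p(82)=20506255, p(83)=23338469, p(84)=26543660, p(85)=30167357, p(86)=34262962, p(87)=38887673, p(88)=44108109, p(89)=49995925, p(90)=56634173, p(91)=64112359, p(92)=72533807, p(93)=82010177, p(94)=92669720, p(95)=104651419, p(96)=118114304, p(97)=133230930, p(98)=150198136, p(99)=169229875, p(100)=190569292, p(101)=214481126, p(102)=241265379, p(103)=271248950, p(104)=304801365, p(105)=342325709, p(106)=384276336, p(107)=431149389, p(108)=483502844, p(109)=541946240, p(110)=607163746, p(111)=679903203, p(112)=761002156, p(113)=851376628, p(114)=952050665, p(115)=1064144451, p(116)=1188908248, p(117)=1327710076, p(118)=1482074143, p(119)=1653668665, p(120)=1844349560, p(121)=2056148051, p(122)=2291320912, p(123)=2552338241, p(124)=2841940500, p(125)=3163127352, p(126)=3519222692, p(127)=3913864295, p(128)=4351078600, p(129)=4835271870, p(130)=5371315400, p(131)=5964539504, p(132)=6620830889, p(133)=7346629512, p(134)=8149040695, p(135)=9035836076, p(136)=10015581680, p(137)=11097645016, p(138)=12292341831, p(139)=13610949895, p(140)=15065878135, p(141)=16670689208, p(142)=18440293320, p(143)=20390982757, p(144)=22540654445, p(145)=24908858009, p(146)=27517052599, p(147)=30388671978.
Final step: p(148) = p(147) + p(146) - p(143) - p(141) + p(136) + p(133) - p(126) - p(122) + p(113) + p(108) - p(97) - p(91) + p(78) + p(71) - p(56) - p(48) + p(31) + p(22) - p(3)
= 30388671978 + 27517052599 - 20390982757 - 16670689208 + 10015581680 + 7346629512 - 3519222692 - 2291320912 + 851376628 + 483502844 - 133230930 - 64112359 + 12132164 + 4697205 - 526823 - 147273 + 6842 + 1002 - 3
= 33549419497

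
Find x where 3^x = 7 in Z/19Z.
6

Baby-step giant-step with step n = ⌈√19⌉ = 5.
Baby steps 3^j mod 19 (j:value) for j=0..4: 0:1, 1:3, 2:9, 3:8, 4:5.
Giant-step multiplier: 3^(-5) ≡ 3^(18-5) = 3^13 ≡ 14 (mod 19).
Giant steps γ_i = 7·14^i mod 19: γ_0=7, γ_1=3 (in table at j=1).
x = i·n + j = 1·5 + 1 = 6.
Check: 3^6 ≡ 7 (mod 19).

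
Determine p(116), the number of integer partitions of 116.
1188908248

p(n) counts ways to write n as a sum of positive integers (order ignored).
Euler's pentagonal recurrence: p(k) = p(k-1) + p(k-2) - p(k-5) - p(k-7) + p(k-12) + p(k-15) - ... (offsets j(3j∓1)/2, signs ++--, p(0)=1, p(<0)=0).
DP table for k = 0..115: p(0)=1, p(1)=1, p(2)=2, p(3)=3, p(4)=5, p(5)=7, p(6)=11, p(7)=15, p(8)=22, p(9)=30, p(10)=42, p(11)=56, p(12)=77, p(13)=101, p(14)=135, p(15)=176, p(16)=231, p(17)=297, p(18)=385, p(19)=490, p(20)=627, p(21)=792, p(22)=1002, p(23)=1255, p(24)=1575, p(25)=1958, p(26)=2436, p(27)=3010, p(28)=3718, p(29)=4565, p(30)=5604, p(31)=6842, p(32)=8349, p(33)=10143, p(34)=12310, p(35)=14883, p(36)=17977, p(37)=21637, p(38)=26015, p(39)=31185, p(40)=37338, p(41)=44583, p(42)=53174, p(43)=63261, p(44)=75175, p(45)=89134, p(46)=105558, p(47)=124754, p(48)=147273, p(49)=173525, p(50)=204226, p(51)=239943, p(52)=281589, p(53)=329931, p(54)=386155, p(55)=451276, p(56)=526823, p(57)=614154, p(58)=715220, p(59)=831820, p(60)=966467, p(61)=1121505, p(62)=1300156, p(63)=1505499, p(64)=1741630, p(65)=2012558, p(66)=2323520, p(67)=2679689, p(68)=3087735, p(69)=3554345, p(70)=4087968, p(71)=4697205, p(72)=5392783, p(73)=6185689, p(74)=7089500, p(75)=8118264, p(76)=9289091, p(77)=10619863, p(78)=12132164, p(79)=13848650, p(80)=15796476, p(81)=18004327, p(82)=20506255, p(83)=23338469, p(84)=26543660, p(85)=30167357, p(86)=34262962, p(87)=38887673, p(88)=44108109, p(89)=49995925, p(90)=56634173, p(91)=64112359, p(92)=72533807, p(93)=82010177, p(94)=92669720, p(95)=104651419, p(96)=118114304, p(97)=133230930, p(98)=150198136, p(99)=169229875, p(100)=190569292, p(101)=214481126, p(102)=241265379, p(103)=271248950, p(104)=304801365, p(105)=342325709, p(106)=384276336, p(107)=431149389, p(108)=483502844, p(109)=541946240, p(110)=607163746, p(111)=679903203, p(112)=761002156, p(113)=851376628, p(114)=952050665, p(115)=1064144451.
Final step: p(116) = p(115) + p(114) - p(111) - p(109) + p(104) + p(101) - p(94) - p(90) + p(81) + p(76) - p(65) - p(59) + p(46) + p(39) - p(24) - p(16)
= 1064144451 + 952050665 - 679903203 - 541946240 + 304801365 + 214481126 - 92669720 - 56634173 + 18004327 + 9289091 - 2012558 - 831820 + 105558 + 31185 - 1575 - 231
= 1188908248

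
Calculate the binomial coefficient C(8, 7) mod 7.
1

Using Lucas' theorem:
Write n=8 and k=7 in base 7:
n in base 7: [1, 1]
k in base 7: [1, 0]
C(8,7) mod 7 = ∏ C(n_i, k_i) mod 7
Digit binomials (mod 7): C(1,1) = 1; C(1,0) = 1
Product: 1 × 1 = 1 ≡ 1 (mod 7)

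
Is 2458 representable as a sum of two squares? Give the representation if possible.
33² + 37² (a=33, b=37)

Factorization: 2458 = 2 × 1229
By Fermat: n is sum of two squares iff every prime p ≡ 3 (mod 4) appears to even power.
All primes ≡ 3 (mod 4) appear to even power.
Search a = 0, 1, 2, … for 2458 - a² a perfect square: first hit at a = 33: 2458 - 1089 = 1369 = 37².
2458 = 33² + 37² = 1089 + 1369 ✓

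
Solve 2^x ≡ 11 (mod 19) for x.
12

Baby-step giant-step with step n = ⌈√19⌉ = 5.
Baby steps 2^j mod 19 (j:value) for j=0..4: 0:1, 1:2, 2:4, 3:8, 4:16.
Giant-step multiplier: 2^(-5) ≡ 2^(18-5) = 2^13 ≡ 3 (mod 19).
Giant steps γ_i = 11·3^i mod 19: γ_0=11, γ_1=14, γ_2=4 (in table at j=2).
x = i·n + j = 2·5 + 2 = 12.
Check: 2^12 ≡ 11 (mod 19).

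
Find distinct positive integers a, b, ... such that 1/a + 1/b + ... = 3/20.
1/7 + 1/140

Greedy algorithm:
3/20: ceiling(20/3) = 7, use 1/7
1/140: ceiling(140/1) = 140, use 1/140
Result: 3/20 = 1/7 + 1/140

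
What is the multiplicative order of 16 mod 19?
9

19 is prime, so ord(16) divides φ(19) = 18.
Divisors of 18: 1, 2, 3, 6, 9, 18.
Repeated squaring: 16^1 ≡ 16, 16^2 ≡ 9, 16^4 ≡ 5, 16^8 ≡ 6, 16^16 ≡ 17 (mod 19).
Test 16^d mod 19 for each divisor d in increasing order:
16^1 ≡ 16
16^2 ≡ 9
16^3 = 16^2·16^1 ≡ 11
16^6 = 16^4·16^2 ≡ 7
16^9 = 16^8·16^1 ≡ 1  ← first divisor giving 1
The order is 9.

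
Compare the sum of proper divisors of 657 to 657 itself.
deficient

Proper divisors of 657: sum = 1 + 3 + 9 + 73 + 219 = 305
Since 305 < 657, 657 is deficient.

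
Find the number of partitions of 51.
239943

p(n) counts ways to write n as a sum of positive integers (order ignored).
Euler's pentagonal recurrence: p(k) = p(k-1) + p(k-2) - p(k-5) - p(k-7) + p(k-12) + p(k-15) - ... (offsets j(3j∓1)/2, signs ++--, p(0)=1, p(<0)=0).
DP table for k = 0..50: p(0)=1, p(1)=1, p(2)=2, p(3)=3, p(4)=5, p(5)=7, p(6)=11, p(7)=15, p(8)=22, p(9)=30, p(10)=42, p(11)=56, p(12)=77, p(13)=101, p(14)=135, p(15)=176, p(16)=231, p(17)=297, p(18)=385, p(19)=490, p(20)=627, p(21)=792, p(22)=1002, p(23)=1255, p(24)=1575, p(25)=1958, p(26)=2436, p(27)=3010, p(28)=3718, p(29)=4565, p(30)=5604, p(31)=6842, p(32)=8349, p(33)=10143, p(34)=12310, p(35)=14883, p(36)=17977, p(37)=21637, p(38)=26015, p(39)=31185, p(40)=37338, p(41)=44583, p(42)=53174, p(43)=63261, p(44)=75175, p(45)=89134, p(46)=105558, p(47)=124754, p(48)=147273, p(49)=173525, p(50)=204226.
Final step: p(51) = p(50) + p(49) - p(46) - p(44) + p(39) + p(36) - p(29) - p(25) + p(16) + p(11) - p(0)
= 204226 + 173525 - 105558 - 75175 + 31185 + 17977 - 4565 - 1958 + 231 + 56 - 1
= 239943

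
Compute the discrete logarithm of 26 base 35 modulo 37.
12

Baby-step giant-step with step n = ⌈√37⌉ = 7.
Baby steps 35^j mod 37 (j:value) for j=0..6: 0:1, 1:35, 2:4, 3:29, 4:16, 5:5, 6:27.
Giant-step multiplier: 35^(-7) ≡ 35^(36-7) = 35^29 ≡ 13 (mod 37).
Giant steps γ_i = 26·13^i mod 37: γ_0=26, γ_1=5 (in table at j=5).
x = i·n + j = 1·7 + 5 = 12.
Check: 35^12 ≡ 26 (mod 37).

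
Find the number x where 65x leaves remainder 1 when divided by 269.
149

gcd(65, 269) = 1, so the inverse exists.
Extended Euclidean algorithm on (269, 65):
269 = 4 × 65 + 9  ⟹  9 = (1)·269 + (-4)·65
65 = 7 × 9 + 2  ⟹  2 = (-7)·269 + (29)·65
9 = 4 × 2 + 1  ⟹  1 = (29)·269 + (-120)·65
So (-120)·65 ≡ 1 (mod 269), i.e. 65^(-1) ≡ -120 ≡ 149 (mod 269).
Check: 65 × 149 = 9685 ≡ 1 (mod 269)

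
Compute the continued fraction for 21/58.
[0; 2, 1, 3, 5]

Euclidean algorithm steps:
21 = 0 × 58 + 21
58 = 2 × 21 + 16
21 = 1 × 16 + 5
16 = 3 × 5 + 1
5 = 5 × 1 + 0
Continued fraction: [0; 2, 1, 3, 5]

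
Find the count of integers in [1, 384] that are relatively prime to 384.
128

384 = 2^7 × 3
φ(n) = n × ∏(1 - 1/p) for each prime p dividing n
φ(384) = 384 × (1 - 1/2) × (1 - 1/3) = 128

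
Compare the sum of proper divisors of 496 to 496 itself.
perfect

Proper divisors of 496: sum = 1 + 2 + 4 + 8 + 16 + 31 + 62 + 124 + 248 = 496
Since 496 = 496, 496 is perfect.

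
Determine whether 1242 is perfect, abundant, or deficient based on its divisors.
abundant

Proper divisors of 1242: sum = 1 + 2 + 3 + 6 + 9 + 18 + 23 + 27 + 46 + 54 + 69 + 138 + 207 + 414 + 621 = 1638
Since 1638 > 1242, 1242 is abundant.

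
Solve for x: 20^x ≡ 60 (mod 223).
90

Baby-step giant-step with step n = ⌈√223⌉ = 15.
Baby steps 20^j mod 223 (j:value) for j=0..14: 0:1, 1:20, 2:177, 3:195, 4:109, 5:173, 6:115, 7:70, 8:62, 9:125, 10:47, 11:48, 12:68, 13:22, 14:217.
Giant-step multiplier: 20^(-15) ≡ 20^(222-15) = 20^207 ≡ 13 (mod 223).
Giant steps γ_i = 60·13^i mod 223: γ_0=60, γ_1=111, γ_2=105, γ_3=27, γ_4=128, γ_5=103, γ_6=1 (in table at j=0).
x = i·n + j = 6·15 + 0 = 90.
Check: 20^90 ≡ 60 (mod 223).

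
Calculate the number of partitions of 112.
761002156

p(n) counts ways to write n as a sum of positive integers (order ignored).
Euler's pentagonal recurrence: p(k) = p(k-1) + p(k-2) - p(k-5) - p(k-7) + p(k-12) + p(k-15) - ... (offsets j(3j∓1)/2, signs ++--, p(0)=1, p(<0)=0).
DP table for k = 0..111: p(0)=1, p(1)=1, p(2)=2, p(3)=3, p(4)=5, p(5)=7, p(6)=11, p(7)=15, p(8)=22, p(9)=30, p(10)=42, p(11)=56, p(12)=77, p(13)=101, p(14)=135, p(15)=176, p(16)=231, p(17)=297, p(18)=385, p(19)=490, p(20)=627, p(21)=792, p(22)=1002, p(23)=1255, p(24)=1575, p(25)=1958, p(26)=2436, p(27)=3010, p(28)=3718, p(29)=4565, p(30)=5604, p(31)=6842, p(32)=8349, p(33)=10143, p(34)=12310, p(35)=14883, p(36)=17977, p(37)=21637, p(38)=26015, p(39)=31185, p(40)=37338, p(41)=44583, p(42)=53174, p(43)=63261, p(44)=75175, p(45)=89134, p(46)=105558, p(47)=124754, p(48)=147273, p(49)=173525, p(50)=204226, p(51)=239943, p(52)=281589, p(53)=329931, p(54)=386155, p(55)=451276, p(56)=526823, p(57)=614154, p(58)=715220, p(59)=831820, p(60)=966467, p(61)=1121505, p(62)=1300156, p(63)=1505499, p(64)=1741630, p(65)=2012558, p(66)=2323520, p(67)=2679689, p(68)=3087735, p(69)=3554345, p(70)=4087968, p(71)=4697205, p(72)=5392783, p(73)=6185689, p(74)=7089500, p(75)=8118264, p(76)=9289091, p(77)=10619863, p(78)=12132164, p(79)=13848650, p(80)=15796476, p(81)=18004327, p(82)=20506255, p(83)=23338469, p(84)=26543660, p(85)=30167357, p(86)=34262962, p(87)=38887673, p(88)=44108109, p(89)=49995925, p(90)=56634173, p(91)=64112359, p(92)=72533807, p(93)=82010177, p(94)=92669720, p(95)=104651419, p(96)=118114304, p(97)=133230930, p(98)=150198136, p(99)=169229875, p(100)=190569292, p(101)=214481126, p(102)=241265379, p(103)=271248950, p(104)=304801365, p(105)=342325709, p(106)=384276336, p(107)=431149389, p(108)=483502844, p(109)=541946240, p(110)=607163746, p(111)=679903203.
Final step: p(112) = p(111) + p(110) - p(107) - p(105) + p(100) + p(97) - p(90) - p(86) + p(77) + p(72) - p(61) - p(55) + p(42) + p(35) - p(20) - p(12)
= 679903203 + 607163746 - 431149389 - 342325709 + 190569292 + 133230930 - 56634173 - 34262962 + 10619863 + 5392783 - 1121505 - 451276 + 53174 + 14883 - 627 - 77
= 761002156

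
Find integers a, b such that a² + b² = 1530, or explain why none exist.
3² + 39² (a=3, b=39)

Factorization: 1530 = 2 × 3^2 × 5 × 17
By Fermat: n is sum of two squares iff every prime p ≡ 3 (mod 4) appears to even power.
All primes ≡ 3 (mod 4) appear to even power.
Search a = 0, 1, 2, … for 1530 - a² a perfect square: first hit at a = 3: 1530 - 9 = 1521 = 39².
1530 = 3² + 39² = 9 + 1521 ✓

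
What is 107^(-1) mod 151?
24

gcd(107, 151) = 1, so the inverse exists.
Extended Euclidean algorithm on (151, 107):
151 = 1 × 107 + 44  ⟹  44 = (1)·151 + (-1)·107
107 = 2 × 44 + 19  ⟹  19 = (-2)·151 + (3)·107
44 = 2 × 19 + 6  ⟹  6 = (5)·151 + (-7)·107
19 = 3 × 6 + 1  ⟹  1 = (-17)·151 + (24)·107
So (24)·107 ≡ 1 (mod 151), i.e. 107^(-1) ≡ 24 (mod 151).
Check: 107 × 24 = 2568 ≡ 1 (mod 151)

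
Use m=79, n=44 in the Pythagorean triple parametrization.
(4305, 6952, 8177)

Euclid's formula: a = m² - n², b = 2mn, c = m² + n²
m = 79, n = 44
a = 79² - 44² = 6241 - 1936 = 4305
b = 2 × 79 × 44 = 6952
c = 79² + 44² = 6241 + 1936 = 8177
Verification: 4305² + 6952² = 18533025 + 48330304 = 66863329 = 8177² ✓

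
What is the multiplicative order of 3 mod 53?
52

53 is prime, so ord(3) divides φ(53) = 52.
Divisors of 52: 1, 2, 4, 13, 26, 52.
Repeated squaring: 3^1 ≡ 3, 3^2 ≡ 9, 3^4 ≡ 28, 3^8 ≡ 42, 3^16 ≡ 15, 3^32 ≡ 13 (mod 53).
Test 3^d mod 53 for each divisor d in increasing order:
3^1 ≡ 3
3^2 ≡ 9
3^4 ≡ 28
3^13 = 3^8·3^4·3^1 ≡ 30
3^26 = 3^16·3^8·3^2 ≡ 52
3^52 = 3^32·3^16·3^4 ≡ 1  ← first divisor giving 1
The order is 52.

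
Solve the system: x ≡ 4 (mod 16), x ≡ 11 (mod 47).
340

Using Chinese Remainder Theorem:
M = 16 × 47 = 752
M1 = 47, M2 = 16
y1 = 47^(-1) mod 16 = 15
y2 = 16^(-1) mod 47 = 3
x = (4×47×15 + 11×16×3) mod 752 = 340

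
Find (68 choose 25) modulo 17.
0

Using Lucas' theorem:
Write n=68 and k=25 in base 17:
n in base 17: [4, 0]
k in base 17: [1, 8]
C(68,25) mod 17 = ∏ C(n_i, k_i) mod 17
Digit binomials (mod 17): C(4,1) = 4; C(0,8) = 0 (k_i > n_i)
Product: 4 × 0 = 0 ≡ 0 (mod 17)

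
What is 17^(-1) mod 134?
71

gcd(17, 134) = 1, so the inverse exists.
Extended Euclidean algorithm on (134, 17):
134 = 7 × 17 + 15  ⟹  15 = (1)·134 + (-7)·17
17 = 1 × 15 + 2  ⟹  2 = (-1)·134 + (8)·17
15 = 7 × 2 + 1  ⟹  1 = (8)·134 + (-63)·17
So (-63)·17 ≡ 1 (mod 134), i.e. 17^(-1) ≡ -63 ≡ 71 (mod 134).
Check: 17 × 71 = 1207 ≡ 1 (mod 134)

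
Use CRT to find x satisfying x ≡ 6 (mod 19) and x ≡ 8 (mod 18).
44

Using Chinese Remainder Theorem:
M = 19 × 18 = 342
M1 = 18, M2 = 19
y1 = 18^(-1) mod 19 = 18
y2 = 19^(-1) mod 18 = 1
x = (6×18×18 + 8×19×1) mod 342 = 44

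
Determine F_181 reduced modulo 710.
331

Matrix identity: Q^n = [[F_(n+1), F_n], [F_n, F_(n-1)]] with Q = [[1,1],[1,0]].
n = 181 = 10110101₂. Square-and-multiply, entries mod 710:
Q^1 = [[1,1],[1,0]]
Q^2 = (Q^1)² = [[2,1],[1,1]]
Q^5 = (Q^2)²·Q = [[8,5],[5,3]]
Q^11 = (Q^5)²·Q = [[144,89],[89,55]]
Q^22 = (Q^11)² = [[257,671],[671,296]]
Q^45 = (Q^22)²·Q = [[563,120],[120,443]]
Q^90 = (Q^45)² = [[509,20],[20,489]]
Q^181 = (Q^90)²·Q = [[411,331],[331,80]]
F_181 mod 710 = Q^181[0][1] = 331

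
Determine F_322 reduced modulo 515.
151

Matrix identity: Q^n = [[F_(n+1), F_n], [F_n, F_(n-1)]] with Q = [[1,1],[1,0]].
n = 322 = 101000010₂. Square-and-multiply, entries mod 515:
Q^1 = [[1,1],[1,0]]
Q^2 = (Q^1)² = [[2,1],[1,1]]
Q^5 = (Q^2)²·Q = [[8,5],[5,3]]
Q^10 = (Q^5)² = [[89,55],[55,34]]
Q^20 = (Q^10)² = [[131,70],[70,61]]
Q^40 = (Q^20)² = [[431,50],[50,381]]
Q^80 = (Q^40)² = [[286,430],[430,371]]
Q^161 = (Q^80)²·Q = [[216,441],[441,290]]
Q^322 = (Q^161)² = [[117,151],[151,481]]
F_322 mod 515 = Q^322[0][1] = 151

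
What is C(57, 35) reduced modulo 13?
0

Using Lucas' theorem:
Write n=57 and k=35 in base 13:
n in base 13: [4, 5]
k in base 13: [2, 9]
C(57,35) mod 13 = ∏ C(n_i, k_i) mod 13
Digit binomials (mod 13): C(4,2) = 6; C(5,9) = 0 (k_i > n_i)
Product: 6 × 0 = 0 ≡ 0 (mod 13)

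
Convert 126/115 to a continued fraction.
[1; 10, 2, 5]

Euclidean algorithm steps:
126 = 1 × 115 + 11
115 = 10 × 11 + 5
11 = 2 × 5 + 1
5 = 5 × 1 + 0
Continued fraction: [1; 10, 2, 5]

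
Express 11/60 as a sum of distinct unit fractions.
1/6 + 1/60

Greedy algorithm:
11/60: ceiling(60/11) = 6, use 1/6
1/60: ceiling(60/1) = 60, use 1/60
Result: 11/60 = 1/6 + 1/60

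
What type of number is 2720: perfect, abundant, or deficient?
abundant

Proper divisors of 2720: sum = 1 + 2 + 4 + 5 + 8 + 10 + 16 + 17 + ... + 340 + 544 + 680 + 1360 (23 divisors) = 4084
Since 4084 > 2720, 2720 is abundant.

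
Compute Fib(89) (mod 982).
789

Matrix identity: Q^n = [[F_(n+1), F_n], [F_n, F_(n-1)]] with Q = [[1,1],[1,0]].
n = 89 = 1011001₂. Square-and-multiply, entries mod 982:
Q^1 = [[1,1],[1,0]]
Q^2 = (Q^1)² = [[2,1],[1,1]]
Q^5 = (Q^2)²·Q = [[8,5],[5,3]]
Q^11 = (Q^5)²·Q = [[144,89],[89,55]]
Q^22 = (Q^11)² = [[179,35],[35,144]]
Q^44 = (Q^22)² = [[860,503],[503,357]]
Q^89 = (Q^44)²·Q = [[172,789],[789,365]]
F_89 mod 982 = Q^89[0][1] = 789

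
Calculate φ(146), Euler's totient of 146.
72

146 = 2 × 73
φ(n) = n × ∏(1 - 1/p) for each prime p dividing n
φ(146) = 146 × (1 - 1/2) × (1 - 1/73) = 72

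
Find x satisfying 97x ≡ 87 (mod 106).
x ≡ 61 (mod 106)

gcd(97, 106) = 1, which divides 87, so solutions exist.
Find 97^(-1) mod 106 by the extended Euclidean algorithm:
106 = 1 × 97 + 9  ⟹  9 = (1)·106 + (-1)·97
97 = 10 × 9 + 7  ⟹  7 = (-10)·106 + (11)·97
9 = 1 × 7 + 2  ⟹  2 = (11)·106 + (-12)·97
7 = 3 × 2 + 1  ⟹  1 = (-43)·106 + (47)·97
So (47)·97 ≡ 1 (mod 106), i.e. 97^(-1) ≡ 47 (mod 106).
x ≡ 47 × 87 = 4089 ≡ 61 (mod 106).
Check: 97 × 61 = 5917 ≡ 87 (mod 106).
Unique solution: x ≡ 61 (mod 106)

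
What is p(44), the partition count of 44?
75175

p(n) counts ways to write n as a sum of positive integers (order ignored).
Euler's pentagonal recurrence: p(k) = p(k-1) + p(k-2) - p(k-5) - p(k-7) + p(k-12) + p(k-15) - ... (offsets j(3j∓1)/2, signs ++--, p(0)=1, p(<0)=0).
DP table for k = 0..43: p(0)=1, p(1)=1, p(2)=2, p(3)=3, p(4)=5, p(5)=7, p(6)=11, p(7)=15, p(8)=22, p(9)=30, p(10)=42, p(11)=56, p(12)=77, p(13)=101, p(14)=135, p(15)=176, p(16)=231, p(17)=297, p(18)=385, p(19)=490, p(20)=627, p(21)=792, p(22)=1002, p(23)=1255, p(24)=1575, p(25)=1958, p(26)=2436, p(27)=3010, p(28)=3718, p(29)=4565, p(30)=5604, p(31)=6842, p(32)=8349, p(33)=10143, p(34)=12310, p(35)=14883, p(36)=17977, p(37)=21637, p(38)=26015, p(39)=31185, p(40)=37338, p(41)=44583, p(42)=53174, p(43)=63261.
Final step: p(44) = p(43) + p(42) - p(39) - p(37) + p(32) + p(29) - p(22) - p(18) + p(9) + p(4)
= 63261 + 53174 - 31185 - 21637 + 8349 + 4565 - 1002 - 385 + 30 + 5
= 75175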